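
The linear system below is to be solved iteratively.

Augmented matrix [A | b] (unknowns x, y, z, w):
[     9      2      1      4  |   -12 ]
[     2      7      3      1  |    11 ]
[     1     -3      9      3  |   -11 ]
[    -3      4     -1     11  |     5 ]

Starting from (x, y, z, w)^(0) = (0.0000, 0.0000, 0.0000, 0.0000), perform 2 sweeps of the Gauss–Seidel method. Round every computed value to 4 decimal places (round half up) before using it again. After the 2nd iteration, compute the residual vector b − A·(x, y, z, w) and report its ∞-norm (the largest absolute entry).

Iteration 1:
  x = (-12 - (2)·0.0000 - (1)·0.0000 - (4)·0.0000) / (9) = -1.3333
  y = (11 - (2)·-1.3333 - (3)·0.0000 - (1)·0.0000) / (7) = 1.9524
  z = (-11 - (1)·-1.3333 - (-3)·1.9524 - (3)·0.0000) / (9) = -0.4233
  w = (5 - (-3)·-1.3333 - (4)·1.9524 - (-1)·-0.4233) / (11) = -0.6575
Iteration 2:
  x = (-12 - (2)·1.9524 - (1)·-0.4233 - (4)·-0.6575) / (9) = -1.4279
  y = (11 - (2)·-1.4279 - (3)·-0.4233 - (1)·-0.6575) / (7) = 2.2547
  z = (-11 - (1)·-1.4279 - (-3)·2.2547 - (3)·-0.6575) / (9) = -0.0928
  w = (5 - (-3)·-1.4279 - (4)·2.2547 - (-1)·-0.0928) / (11) = -0.7632
Residual b − A·x = (-0.5127, -0.8855, 0.3168, -0.0001); ∞-norm = 0.8855

0.8855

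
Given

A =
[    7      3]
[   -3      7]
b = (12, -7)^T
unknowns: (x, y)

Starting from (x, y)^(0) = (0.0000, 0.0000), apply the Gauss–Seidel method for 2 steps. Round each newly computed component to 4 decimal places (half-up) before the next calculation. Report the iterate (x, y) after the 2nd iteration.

Iteration 1:
  x = (12 - (3)·0.0000) / (7) = 1.7143
  y = (-7 - (-3)·1.7143) / (7) = -0.2653
Iteration 2:
  x = (12 - (3)·-0.2653) / (7) = 1.8280
  y = (-7 - (-3)·1.8280) / (7) = -0.2166

(1.8280, -0.2166)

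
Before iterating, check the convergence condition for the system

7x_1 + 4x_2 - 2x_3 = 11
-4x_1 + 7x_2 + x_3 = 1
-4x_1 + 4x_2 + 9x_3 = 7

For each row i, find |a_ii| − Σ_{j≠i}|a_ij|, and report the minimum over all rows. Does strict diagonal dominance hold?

1

row 1: |7| − (4+2) = 1
row 2: |7| − (4+1) = 2
row 3: |9| − (4+4) = 1
minimum over rows = 1 → strictly diagonally dominant (convergence guaranteed)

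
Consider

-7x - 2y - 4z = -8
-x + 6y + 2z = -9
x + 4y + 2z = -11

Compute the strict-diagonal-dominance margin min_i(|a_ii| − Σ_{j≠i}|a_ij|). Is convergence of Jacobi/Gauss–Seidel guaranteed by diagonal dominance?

-3

row 1: |-7| − (2+4) = 1
row 2: |6| − (1+2) = 3
row 3: |2| − (1+4) = -3
minimum over rows = -3 → not strictly diagonally dominant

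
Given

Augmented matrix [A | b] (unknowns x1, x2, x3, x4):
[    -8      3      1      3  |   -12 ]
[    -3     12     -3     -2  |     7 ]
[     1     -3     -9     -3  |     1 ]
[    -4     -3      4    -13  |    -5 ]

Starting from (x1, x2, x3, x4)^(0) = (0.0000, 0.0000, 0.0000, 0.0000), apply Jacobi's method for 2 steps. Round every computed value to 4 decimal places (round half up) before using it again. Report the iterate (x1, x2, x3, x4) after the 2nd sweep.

Iteration 1:
  x1 = (-12 - (3)·0.0000 - (1)·0.0000 - (3)·0.0000) / (-8) = 1.5000
  x2 = (7 - (-3)·0.0000 - (-3)·0.0000 - (-2)·0.0000) / (12) = 0.5833
  x3 = (1 - (1)·0.0000 - (-3)·0.0000 - (-3)·0.0000) / (-9) = -0.1111
  x4 = (-5 - (-4)·0.0000 - (-3)·0.0000 - (4)·0.0000) / (-13) = 0.3846
Iteration 2:
  x1 = (-12 - (3)·0.5833 - (1)·-0.1111 - (3)·0.3846) / (-8) = 1.8491
  x2 = (7 - (-3)·1.5000 - (-3)·-0.1111 - (-2)·0.3846) / (12) = 0.9947
  x3 = (1 - (1)·1.5000 - (-3)·0.5833 - (-3)·0.3846) / (-9) = -0.2671
  x4 = (-5 - (-4)·1.5000 - (-3)·0.5833 - (4)·-0.1111) / (-13) = -0.2457

(1.8491, 0.9947, -0.2671, -0.2457)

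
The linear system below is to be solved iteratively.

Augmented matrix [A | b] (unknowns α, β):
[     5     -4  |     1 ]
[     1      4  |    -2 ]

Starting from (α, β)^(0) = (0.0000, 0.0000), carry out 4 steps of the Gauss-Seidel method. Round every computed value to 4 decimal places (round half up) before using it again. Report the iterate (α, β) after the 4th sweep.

Iteration 1:
  α = (1 - (-4)·0.0000) / (5) = 0.2000
  β = (-2 - (1)·0.2000) / (4) = -0.5500
Iteration 2:
  α = (1 - (-4)·-0.5500) / (5) = -0.2400
  β = (-2 - (1)·-0.2400) / (4) = -0.4400
Iteration 3:
  α = (1 - (-4)·-0.4400) / (5) = -0.1520
  β = (-2 - (1)·-0.1520) / (4) = -0.4620
Iteration 4:
  α = (1 - (-4)·-0.4620) / (5) = -0.1696
  β = (-2 - (1)·-0.1696) / (4) = -0.4576

(-0.1696, -0.4576)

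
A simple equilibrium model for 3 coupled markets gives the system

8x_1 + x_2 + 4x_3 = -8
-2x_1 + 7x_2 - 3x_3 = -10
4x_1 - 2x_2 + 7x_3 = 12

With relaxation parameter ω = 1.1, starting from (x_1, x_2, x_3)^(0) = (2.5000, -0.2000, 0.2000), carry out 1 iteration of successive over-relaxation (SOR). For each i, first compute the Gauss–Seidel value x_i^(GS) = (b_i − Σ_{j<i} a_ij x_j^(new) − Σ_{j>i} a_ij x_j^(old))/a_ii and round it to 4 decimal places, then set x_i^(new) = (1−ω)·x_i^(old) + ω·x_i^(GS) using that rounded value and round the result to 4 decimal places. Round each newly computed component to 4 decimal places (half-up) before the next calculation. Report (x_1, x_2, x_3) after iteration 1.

(-1.4325, -1.9073, 2.1667)

Iteration 1:
  x_1: GS value = (-8 - (1)·-0.2000 - (4)·0.2000) / (8) = -1.0750;  x_1 ← (1−ω)·2.5000 + ω·-1.0750 = -1.4325
  x_2: GS value = (-10 - (-2)·-1.4325 - (-3)·0.2000) / (7) = -1.7521;  x_2 ← (1−ω)·-0.2000 + ω·-1.7521 = -1.9073
  x_3: GS value = (12 - (4)·-1.4325 - (-2)·-1.9073) / (7) = 1.9879;  x_3 ← (1−ω)·0.2000 + ω·1.9879 = 2.1667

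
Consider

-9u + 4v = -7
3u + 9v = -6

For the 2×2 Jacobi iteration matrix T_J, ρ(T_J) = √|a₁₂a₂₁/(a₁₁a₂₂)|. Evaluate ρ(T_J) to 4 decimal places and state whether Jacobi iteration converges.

a₁₂a₂₁/(a₁₁a₂₂) = (4)·(3) / ((-9)·(9)) = -0.148148
ρ = √|-0.148148| = √0.148148 = 0.3849
ρ < 1, so Jacobi converges

0.3849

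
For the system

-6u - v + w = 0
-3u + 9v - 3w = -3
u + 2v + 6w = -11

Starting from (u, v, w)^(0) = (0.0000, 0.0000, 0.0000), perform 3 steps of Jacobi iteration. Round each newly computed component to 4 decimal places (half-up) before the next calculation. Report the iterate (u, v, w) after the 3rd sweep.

Iteration 1:
  u = (0 - (-1)·0.0000 - (1)·0.0000) / (-6) = 0.0000
  v = (-3 - (-3)·0.0000 - (-3)·0.0000) / (9) = -0.3333
  w = (-11 - (1)·0.0000 - (2)·0.0000) / (6) = -1.8333
Iteration 2:
  u = (0 - (-1)·-0.3333 - (1)·-1.8333) / (-6) = -0.2500
  v = (-3 - (-3)·0.0000 - (-3)·-1.8333) / (9) = -0.9444
  w = (-11 - (1)·0.0000 - (2)·-0.3333) / (6) = -1.7222
Iteration 3:
  u = (0 - (-1)·-0.9444 - (1)·-1.7222) / (-6) = -0.1296
  v = (-3 - (-3)·-0.2500 - (-3)·-1.7222) / (9) = -0.9907
  w = (-11 - (1)·-0.2500 - (2)·-0.9444) / (6) = -1.4769

(-0.1296, -0.9907, -1.4769)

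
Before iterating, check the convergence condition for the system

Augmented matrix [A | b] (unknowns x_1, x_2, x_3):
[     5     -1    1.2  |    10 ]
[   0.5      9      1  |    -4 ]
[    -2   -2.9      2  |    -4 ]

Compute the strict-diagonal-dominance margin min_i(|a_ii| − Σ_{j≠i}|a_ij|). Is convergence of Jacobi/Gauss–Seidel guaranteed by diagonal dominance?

-2.9

row 1: |5| − (1+1.2) = 2.8
row 2: |9| − (0.5+1) = 7.5
row 3: |2| − (2+2.9) = -2.9
minimum over rows = -2.9 → not strictly diagonally dominant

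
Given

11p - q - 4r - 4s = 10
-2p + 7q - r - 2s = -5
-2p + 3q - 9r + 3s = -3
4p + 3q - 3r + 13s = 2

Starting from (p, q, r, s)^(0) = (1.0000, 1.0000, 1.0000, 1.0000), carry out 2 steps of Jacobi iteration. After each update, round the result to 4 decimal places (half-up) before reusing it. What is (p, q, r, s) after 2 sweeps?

Iteration 1:
  p = (10 - (-1)·1.0000 - (-4)·1.0000 - (-4)·1.0000) / (11) = 1.7273
  q = (-5 - (-2)·1.0000 - (-1)·1.0000 - (-2)·1.0000) / (7) = 0.0000
  r = (-3 - (-2)·1.0000 - (3)·1.0000 - (3)·1.0000) / (-9) = 0.7778
  s = (2 - (4)·1.0000 - (3)·1.0000 - (-3)·1.0000) / (13) = -0.1538
Iteration 2:
  p = (10 - (-1)·0.0000 - (-4)·0.7778 - (-4)·-0.1538) / (11) = 1.1360
  q = (-5 - (-2)·1.7273 - (-1)·0.7778 - (-2)·-0.1538) / (7) = -0.1536
  r = (-3 - (-2)·1.7273 - (3)·0.0000 - (3)·-0.1538) / (-9) = -0.1018
  s = (2 - (4)·1.7273 - (3)·0.0000 - (-3)·0.7778) / (13) = -0.1981

(1.1360, -0.1536, -0.1018, -0.1981)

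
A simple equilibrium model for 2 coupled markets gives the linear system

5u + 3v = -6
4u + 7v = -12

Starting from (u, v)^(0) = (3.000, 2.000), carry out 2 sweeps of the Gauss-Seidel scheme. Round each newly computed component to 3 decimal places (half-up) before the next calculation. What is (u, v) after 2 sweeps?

Iteration 1:
  u = (-6 - (3)·2.000) / (5) = -2.400
  v = (-12 - (4)·-2.400) / (7) = -0.343
Iteration 2:
  u = (-6 - (3)·-0.343) / (5) = -0.994
  v = (-12 - (4)·-0.994) / (7) = -1.146

(-0.994, -1.146)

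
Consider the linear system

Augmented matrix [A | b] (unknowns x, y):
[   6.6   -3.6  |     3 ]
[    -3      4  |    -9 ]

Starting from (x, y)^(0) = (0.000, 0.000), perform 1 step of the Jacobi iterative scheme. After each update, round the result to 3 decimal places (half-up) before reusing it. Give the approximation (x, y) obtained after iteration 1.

(0.455, -2.250)

Iteration 1:
  x = (3 - (-3.6)·0.000) / (6.6) = 0.455
  y = (-9 - (-3)·0.000) / (4) = -2.250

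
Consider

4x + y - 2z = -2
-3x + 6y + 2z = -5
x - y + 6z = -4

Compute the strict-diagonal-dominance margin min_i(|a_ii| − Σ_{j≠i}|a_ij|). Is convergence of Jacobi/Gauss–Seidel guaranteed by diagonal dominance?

1

row 1: |4| − (1+2) = 1
row 2: |6| − (3+2) = 1
row 3: |6| − (1+1) = 4
minimum over rows = 1 → strictly diagonally dominant (convergence guaranteed)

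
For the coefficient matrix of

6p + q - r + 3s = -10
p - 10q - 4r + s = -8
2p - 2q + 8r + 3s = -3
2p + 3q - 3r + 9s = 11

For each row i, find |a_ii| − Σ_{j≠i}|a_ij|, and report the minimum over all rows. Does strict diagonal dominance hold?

row 1: |6| − (1+1+3) = 1
row 2: |-10| − (1+4+1) = 4
row 3: |8| − (2+2+3) = 1
row 4: |9| − (2+3+3) = 1
minimum over rows = 1 → strictly diagonally dominant (convergence guaranteed)

1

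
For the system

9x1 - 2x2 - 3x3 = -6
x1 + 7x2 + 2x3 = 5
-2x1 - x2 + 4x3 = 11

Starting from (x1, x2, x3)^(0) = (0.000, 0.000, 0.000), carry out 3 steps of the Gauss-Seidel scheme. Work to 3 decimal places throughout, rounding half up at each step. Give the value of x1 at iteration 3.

Iteration 1:
  x1 = (-6 - (-2)·0.000 - (-3)·0.000) / (9) = -0.667
  x2 = (5 - (1)·-0.667 - (2)·0.000) / (7) = 0.810
  x3 = (11 - (-2)·-0.667 - (-1)·0.810) / (4) = 2.619
Iteration 2:
  x1 = (-6 - (-2)·0.810 - (-3)·2.619) / (9) = 0.386
  x2 = (5 - (1)·0.386 - (2)·2.619) / (7) = -0.089
  x3 = (11 - (-2)·0.386 - (-1)·-0.089) / (4) = 2.921
Iteration 3:
  x1 = (-6 - (-2)·-0.089 - (-3)·2.921) / (9) = 0.287
  x2 = (5 - (1)·0.287 - (2)·2.921) / (7) = -0.161
  x3 = (11 - (-2)·0.287 - (-1)·-0.161) / (4) = 2.853

0.287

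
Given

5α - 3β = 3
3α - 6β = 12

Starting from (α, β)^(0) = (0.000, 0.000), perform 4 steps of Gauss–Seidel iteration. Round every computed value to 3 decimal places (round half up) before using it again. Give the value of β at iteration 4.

-2.409

Iteration 1:
  α = (3 - (-3)·0.000) / (5) = 0.600
  β = (12 - (3)·0.600) / (-6) = -1.700
Iteration 2:
  α = (3 - (-3)·-1.700) / (5) = -0.420
  β = (12 - (3)·-0.420) / (-6) = -2.210
Iteration 3:
  α = (3 - (-3)·-2.210) / (5) = -0.726
  β = (12 - (3)·-0.726) / (-6) = -2.363
Iteration 4:
  α = (3 - (-3)·-2.363) / (5) = -0.818
  β = (12 - (3)·-0.818) / (-6) = -2.409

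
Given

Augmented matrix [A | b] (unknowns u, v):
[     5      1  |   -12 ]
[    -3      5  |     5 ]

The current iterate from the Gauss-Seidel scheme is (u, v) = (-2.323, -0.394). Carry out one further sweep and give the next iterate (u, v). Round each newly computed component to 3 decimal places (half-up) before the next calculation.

One sweep:
  u = (-12 - (1)·-0.394) / (5) = -2.321
  v = (5 - (-3)·-2.321) / (5) = -0.393

(-2.321, -0.393)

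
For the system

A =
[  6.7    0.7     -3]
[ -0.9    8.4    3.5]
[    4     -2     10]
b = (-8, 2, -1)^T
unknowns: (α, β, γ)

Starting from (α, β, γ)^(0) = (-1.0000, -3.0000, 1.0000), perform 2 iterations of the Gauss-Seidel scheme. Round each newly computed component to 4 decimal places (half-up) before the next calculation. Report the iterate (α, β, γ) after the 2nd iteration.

(-1.1580, 0.1023, 0.3837)

Iteration 1:
  α = (-8 - (0.7)·-3.0000 - (-3)·1.0000) / (6.7) = -0.4328
  β = (2 - (-0.9)·-0.4328 - (3.5)·1.0000) / (8.4) = -0.2249
  γ = (-1 - (4)·-0.4328 - (-2)·-0.2249) / (10) = 0.0281
Iteration 2:
  α = (-8 - (0.7)·-0.2249 - (-3)·0.0281) / (6.7) = -1.1580
  β = (2 - (-0.9)·-1.1580 - (3.5)·0.0281) / (8.4) = 0.1023
  γ = (-1 - (4)·-1.1580 - (-2)·0.1023) / (10) = 0.3837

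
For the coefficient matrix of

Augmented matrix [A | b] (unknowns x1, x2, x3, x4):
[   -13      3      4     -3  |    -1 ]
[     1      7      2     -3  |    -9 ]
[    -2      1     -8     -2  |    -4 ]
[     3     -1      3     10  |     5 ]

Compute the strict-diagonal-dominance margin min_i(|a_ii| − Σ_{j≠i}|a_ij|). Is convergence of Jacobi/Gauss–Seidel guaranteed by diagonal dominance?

row 1: |-13| − (3+4+3) = 3
row 2: |7| − (1+2+3) = 1
row 3: |-8| − (2+1+2) = 3
row 4: |10| − (3+1+3) = 3
minimum over rows = 1 → strictly diagonally dominant (convergence guaranteed)

1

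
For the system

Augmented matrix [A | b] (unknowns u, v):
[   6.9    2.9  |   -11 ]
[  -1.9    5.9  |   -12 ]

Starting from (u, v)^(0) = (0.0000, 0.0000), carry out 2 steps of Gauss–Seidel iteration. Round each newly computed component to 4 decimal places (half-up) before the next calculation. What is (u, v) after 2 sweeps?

Iteration 1:
  u = (-11 - (2.9)·0.0000) / (6.9) = -1.5942
  v = (-12 - (-1.9)·-1.5942) / (5.9) = -2.5473
Iteration 2:
  u = (-11 - (2.9)·-2.5473) / (6.9) = -0.5236
  v = (-12 - (-1.9)·-0.5236) / (5.9) = -2.2025

(-0.5236, -2.2025)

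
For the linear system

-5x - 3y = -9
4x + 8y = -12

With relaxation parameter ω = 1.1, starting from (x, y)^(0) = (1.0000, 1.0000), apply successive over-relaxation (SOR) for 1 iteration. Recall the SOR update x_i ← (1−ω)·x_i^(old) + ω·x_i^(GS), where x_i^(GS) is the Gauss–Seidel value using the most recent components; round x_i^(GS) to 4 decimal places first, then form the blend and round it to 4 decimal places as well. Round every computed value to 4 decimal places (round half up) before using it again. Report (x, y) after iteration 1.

Iteration 1:
  x: GS value = (-9 - (-3)·1.0000) / (-5) = 1.2000;  x ← (1−ω)·1.0000 + ω·1.2000 = 1.2200
  y: GS value = (-12 - (4)·1.2200) / (8) = -2.1100;  y ← (1−ω)·1.0000 + ω·-2.1100 = -2.4210

(1.2200, -2.4210)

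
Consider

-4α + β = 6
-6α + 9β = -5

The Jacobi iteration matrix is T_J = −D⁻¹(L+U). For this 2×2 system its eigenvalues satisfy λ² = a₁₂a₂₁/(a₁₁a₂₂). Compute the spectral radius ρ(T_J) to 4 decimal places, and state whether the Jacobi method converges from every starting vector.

0.4082

a₁₂a₂₁/(a₁₁a₂₂) = (1)·(-6) / ((-4)·(9)) = 0.166667
ρ = √|0.166667| = √0.166667 = 0.4082
ρ < 1, so Jacobi converges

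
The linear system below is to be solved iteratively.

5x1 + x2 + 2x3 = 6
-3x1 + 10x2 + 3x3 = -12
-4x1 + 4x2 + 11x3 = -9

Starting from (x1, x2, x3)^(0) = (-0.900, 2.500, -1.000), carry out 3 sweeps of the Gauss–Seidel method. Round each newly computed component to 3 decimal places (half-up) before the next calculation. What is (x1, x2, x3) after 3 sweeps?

Iteration 1:
  x1 = (6 - (1)·2.500 - (2)·-1.000) / (5) = 1.100
  x2 = (-12 - (-3)·1.100 - (3)·-1.000) / (10) = -0.570
  x3 = (-9 - (-4)·1.100 - (4)·-0.570) / (11) = -0.211
Iteration 2:
  x1 = (6 - (1)·-0.570 - (2)·-0.211) / (5) = 1.398
  x2 = (-12 - (-3)·1.398 - (3)·-0.211) / (10) = -0.717
  x3 = (-9 - (-4)·1.398 - (4)·-0.717) / (11) = -0.049
Iteration 3:
  x1 = (6 - (1)·-0.717 - (2)·-0.049) / (5) = 1.363
  x2 = (-12 - (-3)·1.363 - (3)·-0.049) / (10) = -0.776
  x3 = (-9 - (-4)·1.363 - (4)·-0.776) / (11) = -0.040

(1.363, -0.776, -0.040)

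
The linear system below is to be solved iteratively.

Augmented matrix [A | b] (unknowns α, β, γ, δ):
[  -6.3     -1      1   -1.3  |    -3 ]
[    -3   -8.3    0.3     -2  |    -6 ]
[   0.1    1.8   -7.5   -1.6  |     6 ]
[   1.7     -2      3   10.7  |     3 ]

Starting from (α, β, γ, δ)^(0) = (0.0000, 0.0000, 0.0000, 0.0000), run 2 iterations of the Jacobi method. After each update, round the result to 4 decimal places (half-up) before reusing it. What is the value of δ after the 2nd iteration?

0.5641

Iteration 1:
  α = (-3 - (-1)·0.0000 - (1)·0.0000 - (-1.3)·0.0000) / (-6.3) = 0.4762
  β = (-6 - (-3)·0.0000 - (0.3)·0.0000 - (-2)·0.0000) / (-8.3) = 0.7229
  γ = (6 - (0.1)·0.0000 - (1.8)·0.0000 - (-1.6)·0.0000) / (-7.5) = -0.8000
  δ = (3 - (1.7)·0.0000 - (-2)·0.0000 - (3)·0.0000) / (10.7) = 0.2804
Iteration 2:
  α = (-3 - (-1)·0.7229 - (1)·-0.8000 - (-1.3)·0.2804) / (-6.3) = 0.1766
  β = (-6 - (-3)·0.4762 - (0.3)·-0.8000 - (-2)·0.2804) / (-8.3) = 0.4543
  γ = (6 - (0.1)·0.4762 - (1.8)·0.7229 - (-1.6)·0.2804) / (-7.5) = -0.6800
  δ = (3 - (1.7)·0.4762 - (-2)·0.7229 - (3)·-0.8000) / (10.7) = 0.5641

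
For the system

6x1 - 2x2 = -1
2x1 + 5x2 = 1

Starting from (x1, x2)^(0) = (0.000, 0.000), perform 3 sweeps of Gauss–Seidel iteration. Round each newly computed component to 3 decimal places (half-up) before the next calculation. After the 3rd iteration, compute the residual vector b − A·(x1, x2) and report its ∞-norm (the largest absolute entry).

0.012

Iteration 1:
  x1 = (-1 - (-2)·0.000) / (6) = -0.167
  x2 = (1 - (2)·-0.167) / (5) = 0.267
Iteration 2:
  x1 = (-1 - (-2)·0.267) / (6) = -0.078
  x2 = (1 - (2)·-0.078) / (5) = 0.231
Iteration 3:
  x1 = (-1 - (-2)·0.231) / (6) = -0.090
  x2 = (1 - (2)·-0.090) / (5) = 0.236
Residual b − A·x = (0.012, 0.000); ∞-norm = 0.012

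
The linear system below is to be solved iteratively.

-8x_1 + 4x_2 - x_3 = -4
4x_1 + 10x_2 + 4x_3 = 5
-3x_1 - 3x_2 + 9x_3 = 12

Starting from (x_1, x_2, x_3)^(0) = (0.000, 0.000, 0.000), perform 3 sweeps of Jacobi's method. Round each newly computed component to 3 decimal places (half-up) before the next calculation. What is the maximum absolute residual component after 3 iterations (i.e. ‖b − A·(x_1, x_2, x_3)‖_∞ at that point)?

2.500

Iteration 1:
  x_1 = (-4 - (4)·0.000 - (-1)·0.000) / (-8) = 0.500
  x_2 = (5 - (4)·0.000 - (4)·0.000) / (10) = 0.500
  x_3 = (12 - (-3)·0.000 - (-3)·0.000) / (9) = 1.333
Iteration 2:
  x_1 = (-4 - (4)·0.500 - (-1)·1.333) / (-8) = 0.583
  x_2 = (5 - (4)·0.500 - (4)·1.333) / (10) = -0.233
  x_3 = (12 - (-3)·0.500 - (-3)·0.500) / (9) = 1.667
Iteration 3:
  x_1 = (-4 - (4)·-0.233 - (-1)·1.667) / (-8) = 0.175
  x_2 = (5 - (4)·0.583 - (4)·1.667) / (10) = -0.400
  x_3 = (12 - (-3)·0.583 - (-3)·-0.233) / (9) = 1.450
Residual b − A·x = (0.450, 2.500, -1.725); ∞-norm = 2.500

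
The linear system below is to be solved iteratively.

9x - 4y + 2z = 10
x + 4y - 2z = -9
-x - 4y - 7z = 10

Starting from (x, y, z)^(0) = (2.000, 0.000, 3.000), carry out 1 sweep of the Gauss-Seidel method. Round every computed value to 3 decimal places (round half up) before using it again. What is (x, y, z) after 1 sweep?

Iteration 1:
  x = (10 - (-4)·0.000 - (2)·3.000) / (9) = 0.444
  y = (-9 - (1)·0.444 - (-2)·3.000) / (4) = -0.861
  z = (10 - (-1)·0.444 - (-4)·-0.861) / (-7) = -1.000

(0.444, -0.861, -1.000)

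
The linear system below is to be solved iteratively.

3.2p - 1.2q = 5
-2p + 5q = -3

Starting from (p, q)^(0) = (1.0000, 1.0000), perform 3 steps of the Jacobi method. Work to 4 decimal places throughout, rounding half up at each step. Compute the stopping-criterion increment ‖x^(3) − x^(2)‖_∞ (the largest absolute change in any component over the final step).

Iteration 1:
  p = (5 - (-1.2)·1.0000) / (3.2) = 1.9375
  q = (-3 - (-2)·1.0000) / (5) = -0.2000
Iteration 2:
  p = (5 - (-1.2)·-0.2000) / (3.2) = 1.4875
  q = (-3 - (-2)·1.9375) / (5) = 0.1750
Iteration 3:
  p = (5 - (-1.2)·0.1750) / (3.2) = 1.6281
  q = (-3 - (-2)·1.4875) / (5) = -0.0050
Change: (0.1406, -0.1800) → max |·| = 0.1800

0.1800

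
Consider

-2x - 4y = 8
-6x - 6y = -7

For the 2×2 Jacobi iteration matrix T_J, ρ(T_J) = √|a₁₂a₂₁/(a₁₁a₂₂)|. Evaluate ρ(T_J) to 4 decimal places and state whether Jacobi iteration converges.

a₁₂a₂₁/(a₁₁a₂₂) = (-4)·(-6) / ((-2)·(-6)) = 2.000000
ρ = √|2.000000| = √2.000000 = 1.4142
ρ > 1, so Jacobi diverges

1.4142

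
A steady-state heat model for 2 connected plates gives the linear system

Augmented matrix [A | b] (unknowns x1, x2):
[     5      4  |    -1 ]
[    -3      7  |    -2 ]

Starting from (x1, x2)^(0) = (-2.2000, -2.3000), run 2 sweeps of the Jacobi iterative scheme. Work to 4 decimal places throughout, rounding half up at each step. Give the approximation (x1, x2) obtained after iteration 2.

(0.7829, 0.4171)

Iteration 1:
  x1 = (-1 - (4)·-2.3000) / (5) = 1.6400
  x2 = (-2 - (-3)·-2.2000) / (7) = -1.2286
Iteration 2:
  x1 = (-1 - (4)·-1.2286) / (5) = 0.7829
  x2 = (-2 - (-3)·1.6400) / (7) = 0.4171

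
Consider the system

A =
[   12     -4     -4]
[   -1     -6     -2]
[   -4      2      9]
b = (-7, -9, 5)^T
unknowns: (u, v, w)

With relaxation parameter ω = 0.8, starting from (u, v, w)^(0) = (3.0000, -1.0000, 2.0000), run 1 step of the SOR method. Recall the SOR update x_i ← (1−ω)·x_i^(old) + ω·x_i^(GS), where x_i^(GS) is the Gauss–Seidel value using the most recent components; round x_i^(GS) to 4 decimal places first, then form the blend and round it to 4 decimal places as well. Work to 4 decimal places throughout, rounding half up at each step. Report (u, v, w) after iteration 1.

Iteration 1:
  u: GS value = (-7 - (-4)·-1.0000 - (-4)·2.0000) / (12) = -0.2500;  u ← (1−ω)·3.0000 + ω·-0.2500 = 0.4000
  v: GS value = (-9 - (-1)·0.4000 - (-2)·2.0000) / (-6) = 0.7667;  v ← (1−ω)·-1.0000 + ω·0.7667 = 0.4134
  w: GS value = (5 - (-4)·0.4000 - (2)·0.4134) / (9) = 0.6415;  w ← (1−ω)·2.0000 + ω·0.6415 = 0.9132

(0.4000, 0.4134, 0.9132)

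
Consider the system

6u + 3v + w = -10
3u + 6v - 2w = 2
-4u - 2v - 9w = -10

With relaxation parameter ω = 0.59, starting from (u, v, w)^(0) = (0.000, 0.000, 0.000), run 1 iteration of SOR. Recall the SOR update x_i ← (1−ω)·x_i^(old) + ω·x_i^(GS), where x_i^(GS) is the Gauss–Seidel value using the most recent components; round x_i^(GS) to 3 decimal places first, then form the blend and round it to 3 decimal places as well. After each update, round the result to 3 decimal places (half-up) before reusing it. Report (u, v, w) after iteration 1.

(-0.984, 0.487, 0.850)

Iteration 1:
  u: GS value = (-10 - (3)·0.000 - (1)·0.000) / (6) = -1.667;  u ← (1−ω)·0.000 + ω·-1.667 = -0.984
  v: GS value = (2 - (3)·-0.984 - (-2)·0.000) / (6) = 0.825;  v ← (1−ω)·0.000 + ω·0.825 = 0.487
  w: GS value = (-10 - (-4)·-0.984 - (-2)·0.487) / (-9) = 1.440;  w ← (1−ω)·0.000 + ω·1.440 = 0.850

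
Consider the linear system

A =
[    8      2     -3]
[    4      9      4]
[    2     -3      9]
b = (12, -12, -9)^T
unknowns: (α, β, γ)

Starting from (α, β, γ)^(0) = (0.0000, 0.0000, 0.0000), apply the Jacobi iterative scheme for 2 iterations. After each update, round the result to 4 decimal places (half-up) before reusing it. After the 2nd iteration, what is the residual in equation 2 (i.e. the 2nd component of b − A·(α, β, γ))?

3.2784

Iteration 1:
  α = (12 - (2)·0.0000 - (-3)·0.0000) / (8) = 1.5000
  β = (-12 - (4)·0.0000 - (4)·0.0000) / (9) = -1.3333
  γ = (-9 - (2)·0.0000 - (-3)·0.0000) / (9) = -1.0000
Iteration 2:
  α = (12 - (2)·-1.3333 - (-3)·-1.0000) / (8) = 1.4583
  β = (-12 - (4)·1.5000 - (4)·-1.0000) / (9) = -1.5556
  γ = (-9 - (2)·1.5000 - (-3)·-1.3333) / (9) = -1.7778
Residual b − A·x = (-1.8886, 3.2784, -0.5832)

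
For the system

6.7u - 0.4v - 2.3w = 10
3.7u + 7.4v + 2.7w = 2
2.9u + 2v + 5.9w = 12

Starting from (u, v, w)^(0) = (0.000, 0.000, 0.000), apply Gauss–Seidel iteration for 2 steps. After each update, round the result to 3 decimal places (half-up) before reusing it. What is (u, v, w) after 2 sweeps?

(1.966, -1.246, 1.490)

Iteration 1:
  u = (10 - (-0.4)·0.000 - (-2.3)·0.000) / (6.7) = 1.493
  v = (2 - (3.7)·1.493 - (2.7)·0.000) / (7.4) = -0.476
  w = (12 - (2.9)·1.493 - (2)·-0.476) / (5.9) = 1.461
Iteration 2:
  u = (10 - (-0.4)·-0.476 - (-2.3)·1.461) / (6.7) = 1.966
  v = (2 - (3.7)·1.966 - (2.7)·1.461) / (7.4) = -1.246
  w = (12 - (2.9)·1.966 - (2)·-1.246) / (5.9) = 1.490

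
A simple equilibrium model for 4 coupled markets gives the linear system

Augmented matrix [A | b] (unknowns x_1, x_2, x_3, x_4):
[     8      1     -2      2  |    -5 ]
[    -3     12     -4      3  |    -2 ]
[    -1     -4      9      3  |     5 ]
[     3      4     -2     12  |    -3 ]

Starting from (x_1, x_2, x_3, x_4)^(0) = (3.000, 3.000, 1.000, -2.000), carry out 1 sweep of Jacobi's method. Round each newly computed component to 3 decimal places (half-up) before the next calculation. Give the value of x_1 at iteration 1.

Iteration 1:
  x_1 = (-5 - (1)·3.000 - (-2)·1.000 - (2)·-2.000) / (8) = -0.250
  x_2 = (-2 - (-3)·3.000 - (-4)·1.000 - (3)·-2.000) / (12) = 1.417
  x_3 = (5 - (-1)·3.000 - (-4)·3.000 - (3)·-2.000) / (9) = 2.889
  x_4 = (-3 - (3)·3.000 - (4)·3.000 - (-2)·1.000) / (12) = -1.833

-0.250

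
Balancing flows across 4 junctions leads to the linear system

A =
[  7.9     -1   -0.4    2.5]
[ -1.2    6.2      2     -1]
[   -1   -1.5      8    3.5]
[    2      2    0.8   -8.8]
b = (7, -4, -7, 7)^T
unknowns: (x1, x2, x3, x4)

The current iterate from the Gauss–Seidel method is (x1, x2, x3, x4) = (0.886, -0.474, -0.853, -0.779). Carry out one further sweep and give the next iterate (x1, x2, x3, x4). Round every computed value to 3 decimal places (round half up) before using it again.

(1.029, -0.296, -0.461, -0.671)

One sweep:
  x1 = (7 - (-1)·-0.474 - (-0.4)·-0.853 - (2.5)·-0.779) / (7.9) = 1.029
  x2 = (-4 - (-1.2)·1.029 - (2)·-0.853 - (-1)·-0.779) / (6.2) = -0.296
  x3 = (-7 - (-1)·1.029 - (-1.5)·-0.296 - (3.5)·-0.779) / (8) = -0.461
  x4 = (7 - (2)·1.029 - (2)·-0.296 - (0.8)·-0.461) / (-8.8) = -0.671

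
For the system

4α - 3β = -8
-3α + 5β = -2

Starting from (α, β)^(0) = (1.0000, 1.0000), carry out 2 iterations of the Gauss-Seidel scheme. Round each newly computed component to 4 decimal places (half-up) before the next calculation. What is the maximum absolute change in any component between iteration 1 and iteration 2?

Iteration 1:
  α = (-8 - (-3)·1.0000) / (4) = -1.2500
  β = (-2 - (-3)·-1.2500) / (5) = -1.1500
Iteration 2:
  α = (-8 - (-3)·-1.1500) / (4) = -2.8625
  β = (-2 - (-3)·-2.8625) / (5) = -2.1175
Change: (-1.6125, -0.9675) → max |·| = 1.6125

1.6125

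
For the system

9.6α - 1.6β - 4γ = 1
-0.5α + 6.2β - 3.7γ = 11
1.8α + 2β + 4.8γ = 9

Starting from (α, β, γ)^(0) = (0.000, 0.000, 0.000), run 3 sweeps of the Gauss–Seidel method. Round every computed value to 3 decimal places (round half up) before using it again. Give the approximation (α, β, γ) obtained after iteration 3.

Iteration 1:
  α = (1 - (-1.6)·0.000 - (-4)·0.000) / (9.6) = 0.104
  β = (11 - (-0.5)·0.104 - (-3.7)·0.000) / (6.2) = 1.783
  γ = (9 - (1.8)·0.104 - (2)·1.783) / (4.8) = 1.093
Iteration 2:
  α = (1 - (-1.6)·1.783 - (-4)·1.093) / (9.6) = 0.857
  β = (11 - (-0.5)·0.857 - (-3.7)·1.093) / (6.2) = 2.496
  γ = (9 - (1.8)·0.857 - (2)·2.496) / (4.8) = 0.514
Iteration 3:
  α = (1 - (-1.6)·2.496 - (-4)·0.514) / (9.6) = 0.734
  β = (11 - (-0.5)·0.734 - (-3.7)·0.514) / (6.2) = 2.140
  γ = (9 - (1.8)·0.734 - (2)·2.140) / (4.8) = 0.708

(0.734, 2.140, 0.708)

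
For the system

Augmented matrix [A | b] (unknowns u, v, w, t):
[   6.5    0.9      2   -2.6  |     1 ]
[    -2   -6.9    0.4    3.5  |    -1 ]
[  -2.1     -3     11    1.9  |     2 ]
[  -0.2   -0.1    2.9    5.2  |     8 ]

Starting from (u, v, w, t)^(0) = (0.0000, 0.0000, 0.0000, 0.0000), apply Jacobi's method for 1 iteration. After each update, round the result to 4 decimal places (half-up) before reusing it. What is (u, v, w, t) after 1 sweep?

(0.1538, 0.1449, 0.1818, 1.5385)

Iteration 1:
  u = (1 - (0.9)·0.0000 - (2)·0.0000 - (-2.6)·0.0000) / (6.5) = 0.1538
  v = (-1 - (-2)·0.0000 - (0.4)·0.0000 - (3.5)·0.0000) / (-6.9) = 0.1449
  w = (2 - (-2.1)·0.0000 - (-3)·0.0000 - (1.9)·0.0000) / (11) = 0.1818
  t = (8 - (-0.2)·0.0000 - (-0.1)·0.0000 - (2.9)·0.0000) / (5.2) = 1.5385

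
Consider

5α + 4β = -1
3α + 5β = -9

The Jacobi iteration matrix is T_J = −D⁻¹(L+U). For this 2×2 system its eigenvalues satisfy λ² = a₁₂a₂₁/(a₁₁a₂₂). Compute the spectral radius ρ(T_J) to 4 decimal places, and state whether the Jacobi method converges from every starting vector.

0.6928

a₁₂a₂₁/(a₁₁a₂₂) = (4)·(3) / ((5)·(5)) = 0.480000
ρ = √|0.480000| = √0.480000 = 0.6928
ρ < 1, so Jacobi converges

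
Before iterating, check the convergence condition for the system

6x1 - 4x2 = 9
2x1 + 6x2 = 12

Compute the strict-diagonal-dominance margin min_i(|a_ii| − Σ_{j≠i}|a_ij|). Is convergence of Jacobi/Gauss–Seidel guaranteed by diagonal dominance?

row 1: |6| − (4) = 2
row 2: |6| − (2) = 4
minimum over rows = 2 → strictly diagonally dominant (convergence guaranteed)

2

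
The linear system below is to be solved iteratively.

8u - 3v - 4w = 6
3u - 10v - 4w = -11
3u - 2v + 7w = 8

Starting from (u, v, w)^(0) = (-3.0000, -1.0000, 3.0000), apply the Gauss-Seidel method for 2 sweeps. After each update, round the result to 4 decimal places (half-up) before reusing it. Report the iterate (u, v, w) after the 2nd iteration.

(1.1591, 1.2592, 1.0059)

Iteration 1:
  u = (6 - (-3)·-1.0000 - (-4)·3.0000) / (8) = 1.8750
  v = (-11 - (3)·1.8750 - (-4)·3.0000) / (-10) = 0.4625
  w = (8 - (3)·1.8750 - (-2)·0.4625) / (7) = 0.4714
Iteration 2:
  u = (6 - (-3)·0.4625 - (-4)·0.4714) / (8) = 1.1591
  v = (-11 - (3)·1.1591 - (-4)·0.4714) / (-10) = 1.2592
  w = (8 - (3)·1.1591 - (-2)·1.2592) / (7) = 1.0059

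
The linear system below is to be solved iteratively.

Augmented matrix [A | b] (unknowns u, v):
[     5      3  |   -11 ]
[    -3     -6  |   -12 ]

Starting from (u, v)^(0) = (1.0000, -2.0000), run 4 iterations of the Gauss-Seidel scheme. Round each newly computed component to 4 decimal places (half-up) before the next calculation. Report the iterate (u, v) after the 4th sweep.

(-4.7530, 4.3765)

Iteration 1:
  u = (-11 - (3)·-2.0000) / (5) = -1.0000
  v = (-12 - (-3)·-1.0000) / (-6) = 2.5000
Iteration 2:
  u = (-11 - (3)·2.5000) / (5) = -3.7000
  v = (-12 - (-3)·-3.7000) / (-6) = 3.8500
Iteration 3:
  u = (-11 - (3)·3.8500) / (5) = -4.5100
  v = (-12 - (-3)·-4.5100) / (-6) = 4.2550
Iteration 4:
  u = (-11 - (3)·4.2550) / (5) = -4.7530
  v = (-12 - (-3)·-4.7530) / (-6) = 4.3765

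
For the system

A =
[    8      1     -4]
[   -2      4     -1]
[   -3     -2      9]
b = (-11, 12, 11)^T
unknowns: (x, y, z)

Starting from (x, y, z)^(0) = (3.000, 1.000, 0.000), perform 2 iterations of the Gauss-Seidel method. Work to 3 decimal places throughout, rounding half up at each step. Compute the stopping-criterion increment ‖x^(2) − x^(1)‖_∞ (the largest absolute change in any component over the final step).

0.533

Iteration 1:
  x = (-11 - (1)·1.000 - (-4)·0.000) / (8) = -1.500
  y = (12 - (-2)·-1.500 - (-1)·0.000) / (4) = 2.250
  z = (11 - (-3)·-1.500 - (-2)·2.250) / (9) = 1.222
Iteration 2:
  x = (-11 - (1)·2.250 - (-4)·1.222) / (8) = -1.045
  y = (12 - (-2)·-1.045 - (-1)·1.222) / (4) = 2.783
  z = (11 - (-3)·-1.045 - (-2)·2.783) / (9) = 1.492
Change: (0.455, 0.533, 0.270) → max |·| = 0.533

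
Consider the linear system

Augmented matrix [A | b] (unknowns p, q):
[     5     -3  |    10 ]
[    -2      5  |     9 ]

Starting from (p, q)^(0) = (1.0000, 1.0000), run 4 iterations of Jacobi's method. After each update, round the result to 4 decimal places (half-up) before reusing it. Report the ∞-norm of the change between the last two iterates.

Iteration 1:
  p = (10 - (-3)·1.0000) / (5) = 2.6000
  q = (9 - (-2)·1.0000) / (5) = 2.2000
Iteration 2:
  p = (10 - (-3)·2.2000) / (5) = 3.3200
  q = (9 - (-2)·2.6000) / (5) = 2.8400
Iteration 3:
  p = (10 - (-3)·2.8400) / (5) = 3.7040
  q = (9 - (-2)·3.3200) / (5) = 3.1280
Iteration 4:
  p = (10 - (-3)·3.1280) / (5) = 3.8768
  q = (9 - (-2)·3.7040) / (5) = 3.2816
Change: (0.1728, 0.1536) → max |·| = 0.1728

0.1728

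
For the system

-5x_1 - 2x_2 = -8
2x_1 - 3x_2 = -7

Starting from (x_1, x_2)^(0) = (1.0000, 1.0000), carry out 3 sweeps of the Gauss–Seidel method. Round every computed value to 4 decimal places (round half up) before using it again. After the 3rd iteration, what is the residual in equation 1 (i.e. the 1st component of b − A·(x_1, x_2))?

Iteration 1:
  x_1 = (-8 - (-2)·1.0000) / (-5) = 1.2000
  x_2 = (-7 - (2)·1.2000) / (-3) = 3.1333
Iteration 2:
  x_1 = (-8 - (-2)·3.1333) / (-5) = 0.3467
  x_2 = (-7 - (2)·0.3467) / (-3) = 2.5645
Iteration 3:
  x_1 = (-8 - (-2)·2.5645) / (-5) = 0.5742
  x_2 = (-7 - (2)·0.5742) / (-3) = 2.7161
Residual b − A·x = (0.3032, -0.0001)

0.3032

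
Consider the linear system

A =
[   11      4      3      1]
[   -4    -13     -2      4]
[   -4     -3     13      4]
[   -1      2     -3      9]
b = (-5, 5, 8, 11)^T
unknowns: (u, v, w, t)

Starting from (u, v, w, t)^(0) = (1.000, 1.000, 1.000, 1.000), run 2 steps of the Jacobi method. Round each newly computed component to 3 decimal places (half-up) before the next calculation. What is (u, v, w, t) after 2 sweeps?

Iteration 1:
  u = (-5 - (4)·1.000 - (3)·1.000 - (1)·1.000) / (11) = -1.182
  v = (5 - (-4)·1.000 - (-2)·1.000 - (4)·1.000) / (-13) = -0.538
  w = (8 - (-4)·1.000 - (-3)·1.000 - (4)·1.000) / (13) = 0.846
  t = (11 - (-1)·1.000 - (2)·1.000 - (-3)·1.000) / (9) = 1.444
Iteration 2:
  u = (-5 - (4)·-0.538 - (3)·0.846 - (1)·1.444) / (11) = -0.621
  v = (5 - (-4)·-1.182 - (-2)·0.846 - (4)·1.444) / (-13) = 0.293
  w = (8 - (-4)·-1.182 - (-3)·-0.538 - (4)·1.444) / (13) = -0.317
  t = (11 - (-1)·-1.182 - (2)·-0.538 - (-3)·0.846) / (9) = 1.492

(-0.621, 0.293, -0.317, 1.492)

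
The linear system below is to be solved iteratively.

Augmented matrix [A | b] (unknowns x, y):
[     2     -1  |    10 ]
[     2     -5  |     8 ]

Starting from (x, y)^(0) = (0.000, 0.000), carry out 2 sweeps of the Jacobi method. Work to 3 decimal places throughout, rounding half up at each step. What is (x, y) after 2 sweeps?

Iteration 1:
  x = (10 - (-1)·0.000) / (2) = 5.000
  y = (8 - (2)·0.000) / (-5) = -1.600
Iteration 2:
  x = (10 - (-1)·-1.600) / (2) = 4.200
  y = (8 - (2)·5.000) / (-5) = 0.400

(4.200, 0.400)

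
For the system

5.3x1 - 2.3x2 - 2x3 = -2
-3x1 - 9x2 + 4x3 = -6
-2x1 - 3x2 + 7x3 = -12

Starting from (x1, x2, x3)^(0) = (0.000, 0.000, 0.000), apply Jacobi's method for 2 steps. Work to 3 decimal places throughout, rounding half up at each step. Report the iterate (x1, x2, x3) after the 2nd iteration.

Iteration 1:
  x1 = (-2 - (-2.3)·0.000 - (-2)·0.000) / (5.3) = -0.377
  x2 = (-6 - (-3)·0.000 - (4)·0.000) / (-9) = 0.667
  x3 = (-12 - (-2)·0.000 - (-3)·0.000) / (7) = -1.714
Iteration 2:
  x1 = (-2 - (-2.3)·0.667 - (-2)·-1.714) / (5.3) = -0.735
  x2 = (-6 - (-3)·-0.377 - (4)·-1.714) / (-9) = 0.031
  x3 = (-12 - (-2)·-0.377 - (-3)·0.667) / (7) = -1.536

(-0.735, 0.031, -1.536)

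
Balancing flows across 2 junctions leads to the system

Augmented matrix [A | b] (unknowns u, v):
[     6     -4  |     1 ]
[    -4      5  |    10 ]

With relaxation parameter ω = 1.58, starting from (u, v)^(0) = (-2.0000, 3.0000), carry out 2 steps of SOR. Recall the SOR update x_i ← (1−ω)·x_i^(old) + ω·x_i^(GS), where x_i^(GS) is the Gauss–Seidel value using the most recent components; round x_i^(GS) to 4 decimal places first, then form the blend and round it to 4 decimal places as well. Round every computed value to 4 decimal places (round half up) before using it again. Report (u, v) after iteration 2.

Iteration 1:
  u: GS value = (1 - (-4)·3.0000) / (6) = 2.1667;  u ← (1−ω)·-2.0000 + ω·2.1667 = 4.5834
  v: GS value = (10 - (-4)·4.5834) / (5) = 5.6667;  v ← (1−ω)·3.0000 + ω·5.6667 = 7.2134
Iteration 2:
  u: GS value = (1 - (-4)·7.2134) / (6) = 4.9756;  u ← (1−ω)·4.5834 + ω·4.9756 = 5.2031
  v: GS value = (10 - (-4)·5.2031) / (5) = 6.1625;  v ← (1−ω)·7.2134 + ω·6.1625 = 5.5530

(5.2031, 5.5530)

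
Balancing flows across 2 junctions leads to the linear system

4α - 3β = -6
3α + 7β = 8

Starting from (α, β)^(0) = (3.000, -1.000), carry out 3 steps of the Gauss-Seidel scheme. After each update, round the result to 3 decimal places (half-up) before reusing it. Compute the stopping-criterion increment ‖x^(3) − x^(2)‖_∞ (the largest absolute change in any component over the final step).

Iteration 1:
  α = (-6 - (-3)·-1.000) / (4) = -2.250
  β = (8 - (3)·-2.250) / (7) = 2.107
Iteration 2:
  α = (-6 - (-3)·2.107) / (4) = 0.080
  β = (8 - (3)·0.080) / (7) = 1.109
Iteration 3:
  α = (-6 - (-3)·1.109) / (4) = -0.668
  β = (8 - (3)·-0.668) / (7) = 1.429
Change: (-0.748, 0.320) → max |·| = 0.748

0.748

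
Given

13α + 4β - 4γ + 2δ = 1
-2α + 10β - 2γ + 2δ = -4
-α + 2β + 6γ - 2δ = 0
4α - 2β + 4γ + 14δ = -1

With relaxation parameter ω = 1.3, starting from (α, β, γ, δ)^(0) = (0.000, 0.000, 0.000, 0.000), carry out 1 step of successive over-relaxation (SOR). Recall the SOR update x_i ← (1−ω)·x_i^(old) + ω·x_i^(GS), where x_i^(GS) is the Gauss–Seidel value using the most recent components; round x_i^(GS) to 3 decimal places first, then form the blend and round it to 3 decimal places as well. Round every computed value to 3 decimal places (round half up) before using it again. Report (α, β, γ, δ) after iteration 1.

(0.100, -0.494, 0.235, -0.309)

Iteration 1:
  α: GS value = (1 - (4)·0.000 - (-4)·0.000 - (2)·0.000) / (13) = 0.077;  α ← (1−ω)·0.000 + ω·0.077 = 0.100
  β: GS value = (-4 - (-2)·0.100 - (-2)·0.000 - (2)·0.000) / (10) = -0.380;  β ← (1−ω)·0.000 + ω·-0.380 = -0.494
  γ: GS value = (0 - (-1)·0.100 - (2)·-0.494 - (-2)·0.000) / (6) = 0.181;  γ ← (1−ω)·0.000 + ω·0.181 = 0.235
  δ: GS value = (-1 - (4)·0.100 - (-2)·-0.494 - (4)·0.235) / (14) = -0.238;  δ ← (1−ω)·0.000 + ω·-0.238 = -0.309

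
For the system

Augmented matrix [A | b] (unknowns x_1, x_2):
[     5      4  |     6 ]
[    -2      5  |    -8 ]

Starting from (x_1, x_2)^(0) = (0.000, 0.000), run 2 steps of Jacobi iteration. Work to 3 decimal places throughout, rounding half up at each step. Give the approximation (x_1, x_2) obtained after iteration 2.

Iteration 1:
  x_1 = (6 - (4)·0.000) / (5) = 1.200
  x_2 = (-8 - (-2)·0.000) / (5) = -1.600
Iteration 2:
  x_1 = (6 - (4)·-1.600) / (5) = 2.480
  x_2 = (-8 - (-2)·1.200) / (5) = -1.120

(2.480, -1.120)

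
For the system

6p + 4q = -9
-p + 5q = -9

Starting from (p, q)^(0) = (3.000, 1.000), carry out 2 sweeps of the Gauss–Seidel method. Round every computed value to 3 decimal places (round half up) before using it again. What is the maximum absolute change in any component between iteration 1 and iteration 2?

2.156

Iteration 1:
  p = (-9 - (4)·1.000) / (6) = -2.167
  q = (-9 - (-1)·-2.167) / (5) = -2.233
Iteration 2:
  p = (-9 - (4)·-2.233) / (6) = -0.011
  q = (-9 - (-1)·-0.011) / (5) = -1.802
Change: (2.156, 0.431) → max |·| = 2.156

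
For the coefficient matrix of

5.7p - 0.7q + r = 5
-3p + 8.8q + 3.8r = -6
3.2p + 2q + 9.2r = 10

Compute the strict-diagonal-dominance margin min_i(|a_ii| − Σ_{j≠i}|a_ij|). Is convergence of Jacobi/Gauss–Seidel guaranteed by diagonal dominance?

2

row 1: |5.7| − (0.7+1) = 4
row 2: |8.8| − (3+3.8) = 2
row 3: |9.2| − (3.2+2) = 4
minimum over rows = 2 → strictly diagonally dominant (convergence guaranteed)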